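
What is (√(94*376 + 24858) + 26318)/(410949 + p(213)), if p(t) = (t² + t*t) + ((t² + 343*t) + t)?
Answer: 13159/310164 + √60202/620328 ≈ 0.042821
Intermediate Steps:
p(t) = 3*t² + 344*t (p(t) = (t² + t²) + (t² + 344*t) = 2*t² + (t² + 344*t) = 3*t² + 344*t)
(√(94*376 + 24858) + 26318)/(410949 + p(213)) = (√(94*376 + 24858) + 26318)/(410949 + 213*(344 + 3*213)) = (√(35344 + 24858) + 26318)/(410949 + 213*(344 + 639)) = (√60202 + 26318)/(410949 + 213*983) = (26318 + √60202)/(410949 + 209379) = (26318 + √60202)/620328 = (26318 + √60202)*(1/620328) = 13159/310164 + √60202/620328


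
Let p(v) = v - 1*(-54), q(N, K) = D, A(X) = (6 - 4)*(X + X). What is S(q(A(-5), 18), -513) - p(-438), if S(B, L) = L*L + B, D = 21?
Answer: 263574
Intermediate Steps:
A(X) = 4*X (A(X) = 2*(2*X) = 4*X)
q(N, K) = 21
S(B, L) = B + L² (S(B, L) = L² + B = B + L²)
p(v) = 54 + v (p(v) = v + 54 = 54 + v)
S(q(A(-5), 18), -513) - p(-438) = (21 + (-513)²) - (54 - 438) = (21 + 263169) - 1*(-384) = 263190 + 384 = 263574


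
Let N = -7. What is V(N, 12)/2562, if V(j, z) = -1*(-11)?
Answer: 11/2562 ≈ 0.0042935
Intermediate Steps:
V(j, z) = 11
V(N, 12)/2562 = 11/2562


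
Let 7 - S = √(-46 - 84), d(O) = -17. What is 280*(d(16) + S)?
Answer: -2800 - 280*I*√130 ≈ -2800.0 - 3192.5*I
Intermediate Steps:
S = 7 - I*√130 (S = 7 - √(-46 - 84) = 7 - √(-130) = 7 - I*√130 ≈ 7.0 - 11.402*I)
280*(d(16) + S) = 280*(-17 + (7 - I*√130)) = 280*(-10 - I*√130) = -2800 - 280*I*√130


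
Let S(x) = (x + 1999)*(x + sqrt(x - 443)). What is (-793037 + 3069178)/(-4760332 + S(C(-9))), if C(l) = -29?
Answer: -783230198153/1657840850446 - 320285555*I*sqrt(118)/828920425223 ≈ -0.47244 - 0.0041973*I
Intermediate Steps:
S(x) = (1999 + x)*(x + sqrt(-443 + x))
(-793037 + 3069178)/(-4760332 + S(C(-9))) = (-793037 + 3069178)/(-4760332 + ((-29)**2 + 1999*(-29) + 1999*sqrt(-443 - 29) - 29*sqrt(-443 - 29))) = 2276141/(-4760332 + (841 - 57971 + 1999*sqrt(-472) - 58*I*sqrt(118))) = 2276141/(-4760332 + (841 - 57971 + 1999*(2*I*sqrt(118)) - 58*I*sqrt(118))) = 2276141/(-4760332 + (841 - 57971 + 3998*I*sqrt(118) - 58*I*sqrt(118))) = 2276141/(-4760332 + (-57130 + 3940*I*sqrt(118))) = 2276141/(-4817462 + 3940*I*sqrt(118))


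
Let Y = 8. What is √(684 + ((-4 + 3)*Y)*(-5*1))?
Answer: 2*√181 ≈ 26.907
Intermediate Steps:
√(684 + ((-4 + 3)*Y)*(-5*1)) = √(684 + ((-4 + 3)*8)*(-5*1)) = √(684 - 1*8*(-5)) = √(684 - 8*(-5)) = √(684 + 40) = √724 = 2*√181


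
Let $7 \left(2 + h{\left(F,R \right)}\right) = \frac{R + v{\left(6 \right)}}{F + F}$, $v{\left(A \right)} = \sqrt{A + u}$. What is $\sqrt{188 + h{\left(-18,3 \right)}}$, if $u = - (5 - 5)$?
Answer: $\frac{\sqrt{328083 - 7 \sqrt{6}}}{42} \approx 13.637$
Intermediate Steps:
$u = 0$ ($u = \left(-1\right) 0 = 0$)
$v{\left(A \right)} = \sqrt{A}$ ($v{\left(A \right)} = \sqrt{A + 0} = \sqrt{A}$)
$h{\left(F,R \right)} = -2 + \frac{R + \sqrt{6}}{14 F}$ ($h{\left(F,R \right)} = -2 + \frac{\left(R + \sqrt{6}\right) \frac{1}{F + F}}{7} = -2 + \frac{\left(R + \sqrt{6}\right) \frac{1}{2 F}}{7} = -2 + \frac{\frac{1}{2} \frac{1}{F} \left(R + \sqrt{6}\right)}{7} = -2 + \frac{R + \sqrt{6}}{14 F}$)
$\sqrt{188 + h{\left(-18,3 \right)}} = \sqrt{188 + \frac{3 + \sqrt{6} - -504}{14 \left(-18\right)}} = \sqrt{188 + \frac{1}{14} \left(- \frac{1}{18}\right) \left(3 + \sqrt{6} + 504\right)} = \sqrt{188 + \frac{1}{14} \left(- \frac{1}{18}\right) \left(507 + \sqrt{6}\right)} = \sqrt{188 - \left(\frac{169}{84} + \frac{\sqrt{6}}{252}\right)} = \sqrt{\frac{15623}{84} - \frac{\sqrt{6}}{252}}$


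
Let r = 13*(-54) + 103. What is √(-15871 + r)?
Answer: 3*I*√1830 ≈ 128.34*I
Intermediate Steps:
r = -599 (r = -702 + 103 = -599)
√(-15871 + r) = √(-15871 - 599) = √(-16470) = 3*I*√1830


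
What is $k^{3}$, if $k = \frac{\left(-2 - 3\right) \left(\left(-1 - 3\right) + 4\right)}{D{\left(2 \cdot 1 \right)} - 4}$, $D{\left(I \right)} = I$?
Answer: $0$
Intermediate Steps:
$k = 0$ ($k = \frac{\left(-2 - 3\right) \left(\left(-1 - 3\right) + 4\right)}{2 \cdot 1 - 4} = \frac{\left(-5\right) \left(-4 + 4\right)}{2 - 4} = \frac{\left(-5\right) 0}{-2} = \left(- \frac{1}{2}\right) 0 = 0$)
$k^{3} = 0^{3} = 0$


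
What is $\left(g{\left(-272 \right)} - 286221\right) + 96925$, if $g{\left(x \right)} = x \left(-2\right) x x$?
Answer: $40058000$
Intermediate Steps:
$g{\left(x \right)} = - 2 x^{3}$ ($g{\left(x \right)} = - 2 x x x = - 2 x^{2} x = - 2 x^{3}$)
$\left(g{\left(-272 \right)} - 286221\right) + 96925 = \left(- 2 \left(-272\right)^{3} - 286221\right) + 96925 = \left(\left(-2\right) \left(-20123648\right) - 286221\right) + 96925 = \left(40247296 - 286221\right) + 96925 = 39961075 + 96925 = 40058000$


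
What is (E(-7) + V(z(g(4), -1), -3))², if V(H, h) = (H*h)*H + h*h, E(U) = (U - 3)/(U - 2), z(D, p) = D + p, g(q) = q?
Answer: 23104/81 ≈ 285.23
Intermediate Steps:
E(U) = (-3 + U)/(-2 + U)
V(H, h) = h² + h*H² (V(H, h) = h*H² + h² = h² + h*H²)
(E(-7) + V(z(g(4), -1), -3))² = ((-3 - 7)/(-2 - 7) - 3*(-3 + (4 - 1)²))² = (-10/(-9) - 3*(-3 + 3²))² = (-⅑*(-10) - 3*(-3 + 9))² = (10/9 - 3*6)² = (10/9 - 18)² = (-152/9)² = 23104/81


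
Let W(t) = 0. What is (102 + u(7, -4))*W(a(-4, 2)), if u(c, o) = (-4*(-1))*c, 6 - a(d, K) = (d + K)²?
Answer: 0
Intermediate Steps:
a(d, K) = 6 - (K + d)² (a(d, K) = 6 - (d + K)² = 6 - (K + d)²)
u(c, o) = 4*c
(102 + u(7, -4))*W(a(-4, 2)) = (102 + 4*7)*0 = (102 + 28)*0 = 130*0 = 0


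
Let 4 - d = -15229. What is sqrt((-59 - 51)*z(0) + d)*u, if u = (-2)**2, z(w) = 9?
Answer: 4*sqrt(14243) ≈ 477.38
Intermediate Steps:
u = 4
d = 15233 (d = 4 - 1*(-15229) = 4 + 15229 = 15233)
sqrt((-59 - 51)*z(0) + d)*u = sqrt((-59 - 51)*9 + 15233)*4 = sqrt(-110*9 + 15233)*4 = sqrt(-990 + 15233)*4 = sqrt(14243)*4 = 4*sqrt(14243)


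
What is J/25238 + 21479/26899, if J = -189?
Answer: 537003091/678876962 ≈ 0.79102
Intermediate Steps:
J/25238 + 21479/26899 = -189/25238 + 21479/26899 = 537003091/678876962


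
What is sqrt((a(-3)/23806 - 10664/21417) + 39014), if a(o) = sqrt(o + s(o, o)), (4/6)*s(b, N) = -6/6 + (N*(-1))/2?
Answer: sqrt(83814604188175881528 + 135365998581*I)/46350282 ≈ 197.52 + 1.595e-7*I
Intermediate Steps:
s(b, N) = -3/2 - 3*N/4 (s(b, N) = 3*(-6/6 + (N*(-1))/2)/2 = 3*(-6*1/6 - N*(1/2))/2 = 3*(-1 - N/2)/2 = -3/2 - 3*N/4)
a(o) = sqrt(-3/2 + o/4) (a(o) = sqrt(o + (-3/2 - 3*o/4)) = sqrt(-3/2 + o/4))
sqrt((a(-3)/23806 - 10664/21417) + 39014) = sqrt(((sqrt(-6 - 3)/2)/23806 - 10664/21417) + 39014) = sqrt(((sqrt(-9)/2)*(1/23806) - 10664*1/21417) + 39014) = sqrt((((3*I)/2)*(1/23806) - 10664/21417) + 39014) = sqrt(((3*I/2)*(1/23806) - 10664/21417) + 39014) = sqrt((3*I/47612 - 10664/21417) + 39014) = sqrt((-10664/21417 + 3*I/47612) + 39014) = sqrt(835552174/21417 + 3*I/47612)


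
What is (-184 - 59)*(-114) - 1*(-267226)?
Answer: 294928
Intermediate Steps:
(-184 - 59)*(-114) - 1*(-267226) = -243*(-114) + 267226 = 27702 + 267226 = 294928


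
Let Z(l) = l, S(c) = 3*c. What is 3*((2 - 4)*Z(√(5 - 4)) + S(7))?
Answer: 57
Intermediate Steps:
3*((2 - 4)*Z(√(5 - 4)) + S(7)) = 3*((2 - 4)*√(5 - 4) + 3*7) = 3*(-2*√1 + 21) = 3*(-2*1 + 21) = 3*(-2 + 21) = 3*19 = 57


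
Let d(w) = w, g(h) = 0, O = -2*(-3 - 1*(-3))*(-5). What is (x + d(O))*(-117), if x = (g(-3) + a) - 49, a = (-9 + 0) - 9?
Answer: 7839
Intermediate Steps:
O = 0 (O = -2*(-3 + 3)*(-5) = -2*0*(-5) = 0*(-5) = 0)
a = -18 (a = -9 - 9 = -18)
x = -67 (x = (0 - 18) - 49 = -18 - 49 = -67)
(x + d(O))*(-117) = (-67 + 0)*(-117) = -67*(-117) = 7839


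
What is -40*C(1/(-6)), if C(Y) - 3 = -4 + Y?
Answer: 140/3 ≈ 46.667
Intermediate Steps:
C(Y) = -1 + Y (C(Y) = 3 + (-4 + Y) = -1 + Y)
-40*C(1/(-6)) = -40*(-1 + 1/(-6)) = -40*(-1 + 1*(-1/6)) = -40*(-1 - 1/6) = -40*(-7/6) = 140/3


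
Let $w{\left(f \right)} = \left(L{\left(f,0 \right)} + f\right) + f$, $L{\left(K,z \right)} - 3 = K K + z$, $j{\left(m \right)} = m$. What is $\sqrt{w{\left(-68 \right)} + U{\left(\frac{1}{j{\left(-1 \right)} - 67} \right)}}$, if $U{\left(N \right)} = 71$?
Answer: $\sqrt{4562} \approx 67.543$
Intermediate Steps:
$L{\left(K,z \right)} = 3 + z + K^{2}$ ($L{\left(K,z \right)} = 3 + \left(K K + z\right) = 3 + \left(K^{2} + z\right) = 3 + \left(z + K^{2}\right) = 3 + z + K^{2}$)
$w{\left(f \right)} = 3 + f^{2} + 2 f$ ($w{\left(f \right)} = \left(\left(3 + 0 + f^{2}\right) + f\right) + f = \left(\left(3 + f^{2}\right) + f\right) + f = \left(3 + f + f^{2}\right) + f = 3 + f^{2} + 2 f$)
$\sqrt{w{\left(-68 \right)} + U{\left(\frac{1}{j{\left(-1 \right)} - 67} \right)}} = \sqrt{\left(3 + \left(-68\right)^{2} + 2 \left(-68\right)\right) + 71} = \sqrt{\left(3 + 4624 - 136\right) + 71} = \sqrt{4491 + 71} = \sqrt{4562}$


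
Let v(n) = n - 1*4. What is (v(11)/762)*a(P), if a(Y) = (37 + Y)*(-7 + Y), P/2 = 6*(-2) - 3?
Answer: -1813/762 ≈ -2.3793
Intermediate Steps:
v(n) = -4 + n (v(n) = n - 4 = -4 + n)
P = -30 (P = 2*(6*(-2) - 3) = 2*(-12 - 3) = 2*(-15) = -30)
a(Y) = (-7 + Y)*(37 + Y)
(v(11)/762)*a(P) = ((-4 + 11)/762)*(-259 + (-30)² + 30*(-30)) = (7*(1/762))*(-259 + 900 - 900) = (7/762)*(-259) = -1813/762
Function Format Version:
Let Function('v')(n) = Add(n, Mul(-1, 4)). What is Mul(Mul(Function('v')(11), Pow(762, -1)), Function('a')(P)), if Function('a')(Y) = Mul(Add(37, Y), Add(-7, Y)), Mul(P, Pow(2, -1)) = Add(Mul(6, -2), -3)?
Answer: Rational(-1813, 762) ≈ -2.3793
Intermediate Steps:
Function('v')(n) = Add(-4, n) (Function('v')(n) = Add(n, -4) = Add(-4, n))
P = -30 (P = Mul(2, Add(Mul(6, -2), -3)) = Mul(2, Add(-12, -3)) = Mul(2, -15) = -30)
Function('a')(Y) = Mul(Add(-7, Y), Add(37, Y))
Mul(Mul(Function('v')(11), Pow(762, -1)), Function('a')(P)) = Mul(Mul(Add(-4, 11), Pow(762, -1)), Add(-259, Pow(-30, 2), Mul(30, -30))) = Mul(Mul(7, Rational(1, 762)), Add(-259, 900, -900)) = Mul(Rational(7, 762), -259) = Rational(-1813, 762)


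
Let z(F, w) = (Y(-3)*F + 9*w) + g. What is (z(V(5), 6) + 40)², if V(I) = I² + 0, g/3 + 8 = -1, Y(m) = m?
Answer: 64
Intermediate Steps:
g = -27 (g = -24 + 3*(-1) = -24 - 3 = -27)
V(I) = I²
z(F, w) = -27 - 3*F + 9*w (z(F, w) = (-3*F + 9*w) - 27 = -27 - 3*F + 9*w)
(z(V(5), 6) + 40)² = ((-27 - 3*5² + 9*6) + 40)² = ((-27 - 3*25 + 54) + 40)² = ((-27 - 75 + 54) + 40)² = (-48 + 40)² = (-8)² = 64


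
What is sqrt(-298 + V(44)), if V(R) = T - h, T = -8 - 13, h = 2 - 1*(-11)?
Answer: 2*I*sqrt(83) ≈ 18.221*I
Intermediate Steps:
h = 13 (h = 2 + 11 = 13)
T = -21
V(R) = -34 (V(R) = -21 - 1*13 = -21 - 13 = -34)
sqrt(-298 + V(44)) = sqrt(-298 - 34) = sqrt(-332) = 2*I*sqrt(83)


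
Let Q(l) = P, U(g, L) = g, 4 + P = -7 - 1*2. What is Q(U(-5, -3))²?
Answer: 169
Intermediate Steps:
P = -13 (P = -4 + (-7 - 1*2) = -4 + (-7 - 2) = -4 - 9 = -13)
Q(l) = -13
Q(U(-5, -3))² = (-13)² = 169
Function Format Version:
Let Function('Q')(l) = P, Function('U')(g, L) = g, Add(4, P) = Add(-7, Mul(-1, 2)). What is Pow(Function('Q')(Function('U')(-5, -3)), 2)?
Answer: 169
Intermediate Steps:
P = -13 (P = Add(-4, Add(-7, Mul(-1, 2))) = Add(-4, Add(-7, -2)) = Add(-4, -9) = -13)
Function('Q')(l) = -13
Pow(Function('Q')(Function('U')(-5, -3)), 2) = Pow(-13, 2) = 169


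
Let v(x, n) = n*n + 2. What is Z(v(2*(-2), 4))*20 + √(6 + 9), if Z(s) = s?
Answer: 360 + √15 ≈ 363.87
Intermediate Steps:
v(x, n) = 2 + n² (v(x, n) = n² + 2 = 2 + n²)
Z(v(2*(-2), 4))*20 + √(6 + 9) = (2 + 4²)*20 + √(6 + 9) = (2 + 16)*20 + √15 = 18*20 + √15 = 360 + √15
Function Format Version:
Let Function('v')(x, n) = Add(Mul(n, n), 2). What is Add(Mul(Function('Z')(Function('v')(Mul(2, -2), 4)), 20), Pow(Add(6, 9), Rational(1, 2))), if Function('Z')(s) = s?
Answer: Add(360, Pow(15, Rational(1, 2))) ≈ 363.87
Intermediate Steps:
Function('v')(x, n) = Add(2, Pow(n, 2)) (Function('v')(x, n) = Add(Pow(n, 2), 2) = Add(2, Pow(n, 2)))
Add(Mul(Function('Z')(Function('v')(Mul(2, -2), 4)), 20), Pow(Add(6, 9), Rational(1, 2))) = Add(Mul(Add(2, Pow(4, 2)), 20), Pow(Add(6, 9), Rational(1, 2))) = Add(Mul(Add(2, 16), 20), Pow(15, Rational(1, 2))) = Add(Mul(18, 20), Pow(15, Rational(1, 2))) = Add(360, Pow(15, Rational(1, 2)))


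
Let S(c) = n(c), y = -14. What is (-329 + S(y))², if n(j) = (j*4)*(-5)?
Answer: 2401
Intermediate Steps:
n(j) = -20*j (n(j) = (4*j)*(-5) = -20*j)
S(c) = -20*c
(-329 + S(y))² = (-329 - 20*(-14))² = (-329 + 280)² = (-49)² = 2401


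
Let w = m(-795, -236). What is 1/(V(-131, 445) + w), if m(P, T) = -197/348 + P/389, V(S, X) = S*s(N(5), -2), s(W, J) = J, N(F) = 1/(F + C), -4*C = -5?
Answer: 135372/35114171 ≈ 0.0038552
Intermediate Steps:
C = 5/4 (C = -¼*(-5) = 5/4 ≈ 1.2500)
N(F) = 1/(5/4 + F) (N(F) = 1/(F + 5/4) = 1/(5/4 + F))
V(S, X) = -2*S (V(S, X) = S*(-2) = -2*S)
m(P, T) = -197/348 + P/389 (m(P, T) = -197*1/348 + P*(1/389) = -197/348 + P/389)
w = -353293/135372 (w = -197/348 + (1/389)*(-795) = -197/348 - 795/389 = -353293/135372 ≈ -2.6098)
1/(V(-131, 445) + w) = 1/(-2*(-131) - 353293/135372) = 1/(262 - 353293/135372) = 1/(35114171/135372) = 135372/35114171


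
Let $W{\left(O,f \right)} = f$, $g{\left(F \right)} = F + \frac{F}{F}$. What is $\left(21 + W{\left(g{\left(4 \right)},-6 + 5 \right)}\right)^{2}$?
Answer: $400$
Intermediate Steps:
$g{\left(F \right)} = 1 + F$ ($g{\left(F \right)} = F + 1 = 1 + F$)
$\left(21 + W{\left(g{\left(4 \right)},-6 + 5 \right)}\right)^{2} = \left(21 + \left(-6 + 5\right)\right)^{2} = \left(21 - 1\right)^{2} = 20^{2} = 400$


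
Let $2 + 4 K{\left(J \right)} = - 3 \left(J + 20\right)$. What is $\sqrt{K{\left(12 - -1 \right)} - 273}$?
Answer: $\frac{i \sqrt{1193}}{2} \approx 17.27 i$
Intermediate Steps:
$K{\left(J \right)} = - \frac{31}{2} - \frac{3 J}{4}$ ($K{\left(J \right)} = - \frac{1}{2} + \frac{\left(-3\right) \left(J + 20\right)}{4} = - \frac{1}{2} + \frac{\left(-3\right) \left(20 + J\right)}{4} = - \frac{1}{2} + \frac{-60 - 3 J}{4} = - \frac{1}{2} - \left(15 + \frac{3 J}{4}\right) = - \frac{31}{2} - \frac{3 J}{4}$)
$\sqrt{K{\left(12 - -1 \right)} - 273} = \sqrt{\left(- \frac{31}{2} - \frac{3 \left(12 - -1\right)}{4}\right) - 273} = \sqrt{\left(- \frac{31}{2} - \frac{3 \left(12 + 1\right)}{4}\right) - 273} = \sqrt{\left(- \frac{31}{2} - \frac{39}{4}\right) - 273} = \sqrt{- \frac{101}{4} - 273} = \sqrt{- \frac{1193}{4}} = \frac{i \sqrt{1193}}{2}$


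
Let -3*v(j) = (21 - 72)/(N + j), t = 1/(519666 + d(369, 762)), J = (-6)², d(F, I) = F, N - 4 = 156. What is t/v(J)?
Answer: 196/8840595 ≈ 2.2170e-5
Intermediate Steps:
N = 160 (N = 4 + 156 = 160)
J = 36
t = 1/520035 (t = 1/(519666 + 369) = 1/520035 ≈ 1.9229e-6)
v(j) = 17/(160 + j) (v(j) = -(21 - 72)/(3*(160 + j)) = -(-17)/(160 + j) = 17/(160 + j))
t/v(J) = 1/(520035*((17/(160 + 36)))) = 1/(520035*((17/196))) = 1/(520035*((17*(1/196)))) = 1/(520035*(17/196)) = (1/520035)*(196/17) = 196/8840595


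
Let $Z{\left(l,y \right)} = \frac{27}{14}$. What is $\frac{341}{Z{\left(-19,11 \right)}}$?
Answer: $\frac{4774}{27} \approx 176.81$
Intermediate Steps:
$Z{\left(l,y \right)} = \frac{27}{14}$ ($Z{\left(l,y \right)} = 27 \cdot \frac{1}{14} = \frac{27}{14}$)
$\frac{341}{Z{\left(-19,11 \right)}} = \frac{341}{\frac{27}{14}} = 341 \cdot \frac{14}{27} = \frac{4774}{27}$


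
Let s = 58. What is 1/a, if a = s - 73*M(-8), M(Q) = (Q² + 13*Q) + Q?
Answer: 1/3562 ≈ 0.00028074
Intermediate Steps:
M(Q) = Q² + 14*Q
a = 3562 (a = 58 - (-584)*(14 - 8) = 58 - (-584)*6 = 58 - 73*(-48) = 58 + 3504 = 3562)
1/a = 1/3562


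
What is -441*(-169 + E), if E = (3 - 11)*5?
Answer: 92169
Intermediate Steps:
E = -40 (E = -8*5 = -40)
-441*(-169 + E) = -441*(-169 - 40) = -441*(-209) = 92169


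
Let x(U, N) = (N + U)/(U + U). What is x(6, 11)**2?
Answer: 289/144 ≈ 2.0069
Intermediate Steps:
x(U, N) = (N + U)/(2*U) (x(U, N) = (N + U)/((2*U)) = (N + U)*(1/(2*U)) = (N + U)/(2*U))
x(6, 11)**2 = ((1/2)*(11 + 6)/6)**2 = ((1/2)*(1/6)*17)**2 = (17/12)**2 = 289/144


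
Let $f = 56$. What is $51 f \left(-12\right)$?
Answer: $-34272$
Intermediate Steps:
$51 f \left(-12\right) = 51 \cdot 56 \left(-12\right) = 2856 \left(-12\right) = -34272$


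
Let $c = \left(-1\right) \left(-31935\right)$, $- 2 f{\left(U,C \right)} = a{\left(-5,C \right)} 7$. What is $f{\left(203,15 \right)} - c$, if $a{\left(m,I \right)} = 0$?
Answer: $-31935$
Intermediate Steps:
$f{\left(U,C \right)} = 0$ ($f{\left(U,C \right)} = - \frac{0 \cdot 7}{2} = \left(- \frac{1}{2}\right) 0 = 0$)
$c = 31935$
$f{\left(203,15 \right)} - c = 0 - 31935 = -31935$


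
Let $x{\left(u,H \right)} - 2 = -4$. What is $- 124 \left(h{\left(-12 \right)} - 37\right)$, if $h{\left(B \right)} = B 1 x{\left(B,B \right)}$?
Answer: $1612$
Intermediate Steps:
$x{\left(u,H \right)} = -2$ ($x{\left(u,H \right)} = 2 - 4 = -2$)
$h{\left(B \right)} = - 2 B$ ($h{\left(B \right)} = B 1 \left(-2\right) = B \left(-2\right) = - 2 B$)
$- 124 \left(h{\left(-12 \right)} - 37\right) = - 124 \left(\left(-2\right) \left(-12\right) - 37\right) = - 124 \left(24 - 37\right) = \left(-124\right) \left(-13\right) = 1612$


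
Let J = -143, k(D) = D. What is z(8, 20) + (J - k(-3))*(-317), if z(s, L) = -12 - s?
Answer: 44360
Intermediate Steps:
z(8, 20) + (J - k(-3))*(-317) = (-12 - 1*8) + (-143 - 1*(-3))*(-317) = (-12 - 8) + (-143 + 3)*(-317) = -20 - 140*(-317) = -20 + 44380 = 44360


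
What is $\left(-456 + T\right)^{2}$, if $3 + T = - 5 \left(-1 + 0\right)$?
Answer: $206116$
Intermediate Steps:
$T = 2$ ($T = -3 - 5 \left(-1 + 0\right) = -3 - -5 = -3 + 5 = 2$)
$\left(-456 + T\right)^{2} = \left(-456 + 2\right)^{2} = \left(-454\right)^{2} = 206116$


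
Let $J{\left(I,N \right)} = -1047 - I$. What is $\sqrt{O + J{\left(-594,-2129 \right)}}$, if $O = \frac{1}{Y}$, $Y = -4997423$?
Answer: $\frac{2 i \sqrt{2828332300834565}}{4997423} \approx 21.284 i$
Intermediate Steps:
$O = - \frac{1}{4997423}$ ($O = \frac{1}{-4997423} = - \frac{1}{4997423} \approx -2.001 \cdot 10^{-7}$)
$\sqrt{O + J{\left(-594,-2129 \right)}} = \sqrt{- \frac{1}{4997423} - 453} = \sqrt{- \frac{2263832620}{4997423}} = \frac{2 i \sqrt{2828332300834565}}{4997423}$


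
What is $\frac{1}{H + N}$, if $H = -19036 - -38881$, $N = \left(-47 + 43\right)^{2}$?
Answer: $\frac{1}{19861} \approx 5.035 \cdot 10^{-5}$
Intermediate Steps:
$N = 16$ ($N = \left(-4\right)^{2} = 16$)
$H = 19845$ ($H = -19036 + 38881 = 19845$)
$\frac{1}{H + N} = \frac{1}{19845 + 16} = \frac{1}{19861}$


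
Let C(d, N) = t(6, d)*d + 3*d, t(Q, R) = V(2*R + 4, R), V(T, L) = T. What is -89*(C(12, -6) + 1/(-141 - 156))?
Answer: -9832987/297 ≈ -33108.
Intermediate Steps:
t(Q, R) = 4 + 2*R (t(Q, R) = 2*R + 4 = 4 + 2*R)
C(d, N) = 3*d + d*(4 + 2*d) (C(d, N) = (4 + 2*d)*d + 3*d = d*(4 + 2*d) + 3*d = 3*d + d*(4 + 2*d))
-89*(C(12, -6) + 1/(-141 - 156)) = -89*(12*(7 + 2*12) + 1/(-141 - 156)) = -89*(12*(7 + 24) + 1/(-297)) = -89*(12*31 - 1/297) = -89*(372 - 1/297) = -89*110483/297 = -9832987/297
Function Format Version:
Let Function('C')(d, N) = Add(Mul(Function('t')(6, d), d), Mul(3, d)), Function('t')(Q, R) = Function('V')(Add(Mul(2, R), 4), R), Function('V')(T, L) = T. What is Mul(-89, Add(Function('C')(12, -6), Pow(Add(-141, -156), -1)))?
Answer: Rational(-9832987, 297) ≈ -33108.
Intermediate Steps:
Function('t')(Q, R) = Add(4, Mul(2, R)) (Function('t')(Q, R) = Add(Mul(2, R), 4) = Add(4, Mul(2, R)))
Function('C')(d, N) = Add(Mul(3, d), Mul(d, Add(4, Mul(2, d)))) (Function('C')(d, N) = Add(Mul(Add(4, Mul(2, d)), d), Mul(3, d)) = Add(Mul(d, Add(4, Mul(2, d))), Mul(3, d)) = Add(Mul(3, d), Mul(d, Add(4, Mul(2, d)))))
Mul(-89, Add(Function('C')(12, -6), Pow(Add(-141, -156), -1))) = Mul(-89, Add(Mul(12, Add(7, Mul(2, 12))), Pow(Add(-141, -156), -1))) = Mul(-89, Add(Mul(12, Add(7, 24)), Pow(-297, -1))) = Mul(-89, Add(Mul(12, 31), Rational(-1, 297))) = Mul(-89, Add(372, Rational(-1, 297))) = Mul(-89, Rational(110483, 297)) = Rational(-9832987, 297)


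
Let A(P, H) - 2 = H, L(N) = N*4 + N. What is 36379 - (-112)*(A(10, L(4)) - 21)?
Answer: 36491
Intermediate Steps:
L(N) = 5*N (L(N) = 4*N + N = 5*N)
A(P, H) = 2 + H
36379 - (-112)*(A(10, L(4)) - 21) = 36379 - (-112)*((2 + 5*4) - 21) = 36379 - (-112)*((2 + 20) - 21) = 36379 - (-112)*(22 - 21) = 36379 - (-112) = 36379 - 1*(-112) = 36379 + 112 = 36491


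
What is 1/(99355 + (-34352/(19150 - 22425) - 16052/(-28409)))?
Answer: 93039475/9244965514893 ≈ 1.0064e-5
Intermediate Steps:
1/(99355 + (-34352/(19150 - 22425) - 16052/(-28409))) = 1/(99355 + (-34352/(-3275) - 16052*(-1/28409))) = 1/(99355 + (-34352*(-1/3275) + 16052/28409)) = 1/(99355 + (34352/3275 + 16052/28409)) = 1/(99355 + 1028476268/93039475) = 1/(9244965514893/93039475) = 93039475/9244965514893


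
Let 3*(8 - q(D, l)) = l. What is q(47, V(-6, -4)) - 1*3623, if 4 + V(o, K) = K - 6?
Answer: -10831/3 ≈ -3610.3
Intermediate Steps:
V(o, K) = -10 + K (V(o, K) = -4 + (K - 6) = -4 + (-6 + K) = -10 + K)
q(D, l) = 8 - l/3
q(47, V(-6, -4)) - 1*3623 = (8 - (-10 - 4)/3) - 1*3623 = (8 - ⅓*(-14)) - 3623 = (8 + 14/3) - 3623 = 38/3 - 3623 = -10831/3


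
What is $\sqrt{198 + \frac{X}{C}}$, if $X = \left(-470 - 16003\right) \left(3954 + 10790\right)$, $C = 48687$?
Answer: $\frac{i \sqrt{1261739217298}}{16229} \approx 69.214 i$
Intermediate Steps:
$X = -242877912$ ($X = \left(-16473\right) 14744 = -242877912$)
$\sqrt{198 + \frac{X}{C}} = \sqrt{198 - \frac{242877912}{48687}} = \sqrt{198 - \frac{80959304}{16229}} = \sqrt{- \frac{77745962}{16229}} = \frac{i \sqrt{1261739217298}}{16229}$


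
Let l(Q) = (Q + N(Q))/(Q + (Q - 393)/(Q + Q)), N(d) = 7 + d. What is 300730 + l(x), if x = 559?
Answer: 31332666865/104188 ≈ 3.0073e+5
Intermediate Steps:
l(Q) = (7 + 2*Q)/(Q + (-393 + Q)/(2*Q)) (l(Q) = (Q + (7 + Q))/(Q + (Q - 393)/(Q + Q)) = (7 + 2*Q)/(Q + (-393 + Q)/((2*Q))) = (7 + 2*Q)/(Q + (-393 + Q)*(1/(2*Q))) = (7 + 2*Q)/(Q + (-393 + Q)/(2*Q)))
300730 + l(x) = 300730 + 2*559*(7 + 2*559)/(-393 + 559 + 2*559**2) = 300730 + 2*559*(7 + 1118)/(-393 + 559 + 2*312481) = 300730 + 2*559*1125/(-393 + 559 + 624962) = 300730 + 2*559*1125/625128 = 300730 + 2*559*(1/625128)*1125 = 300730 + 209625/104188 = 31332666865/104188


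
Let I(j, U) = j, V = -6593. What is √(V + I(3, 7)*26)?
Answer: I*√6515 ≈ 80.716*I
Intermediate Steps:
√(V + I(3, 7)*26) = √(-6593 + 3*26) = √(-6593 + 78) = √(-6515) = I*√6515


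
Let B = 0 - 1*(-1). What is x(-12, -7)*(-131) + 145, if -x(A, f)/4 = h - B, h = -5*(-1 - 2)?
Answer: 7481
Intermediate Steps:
B = 1 (B = 0 + 1 = 1)
h = 15 (h = -5*(-3) = 15)
x(A, f) = -56 (x(A, f) = -4*(15 - 1*1) = -4*(15 - 1) = -4*14 = -56)
x(-12, -7)*(-131) + 145 = -56*(-131) + 145 = 7336 + 145 = 7481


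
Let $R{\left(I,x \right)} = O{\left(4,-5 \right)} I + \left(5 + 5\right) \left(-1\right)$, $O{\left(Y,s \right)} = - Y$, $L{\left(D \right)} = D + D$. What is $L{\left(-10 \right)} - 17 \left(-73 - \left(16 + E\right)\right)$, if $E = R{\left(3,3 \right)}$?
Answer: $1119$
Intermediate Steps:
$L{\left(D \right)} = 2 D$
$R{\left(I,x \right)} = -10 - 4 I$ ($R{\left(I,x \right)} = \left(-1\right) 4 I + \left(5 + 5\right) \left(-1\right) = - 4 I + 10 \left(-1\right) = - 4 I - 10 = -10 - 4 I$)
$E = -22$ ($E = -10 - 12 = -22$)
$L{\left(-10 \right)} - 17 \left(-73 - \left(16 + E\right)\right) = 2 \left(-10\right) - 17 \left(-73 - \left(16 - 22\right)\right) = -20 - 17 \left(-73 - -6\right) = -20 - 17 \left(-73 + 6\right) = -20 - -1139 = -20 + 1139 = 1119$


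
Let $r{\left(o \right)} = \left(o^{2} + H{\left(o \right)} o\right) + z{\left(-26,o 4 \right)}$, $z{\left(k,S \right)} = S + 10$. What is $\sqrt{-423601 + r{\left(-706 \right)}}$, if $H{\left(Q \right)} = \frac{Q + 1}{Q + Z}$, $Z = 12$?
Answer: $\frac{9 \sqrt{105995314}}{347} \approx 267.03$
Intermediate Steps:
$z{\left(k,S \right)} = 10 + S$
$H{\left(Q \right)} = \frac{1 + Q}{12 + Q}$ ($H{\left(Q \right)} = \frac{Q + 1}{Q + 12} = \frac{1 + Q}{12 + Q}$)
$r{\left(o \right)} = 10 + o^{2} + 4 o + \frac{o \left(1 + o\right)}{12 + o}$ ($r{\left(o \right)} = \left(o^{2} + \frac{1 + o}{12 + o} o\right) + \left(10 + o 4\right) = \left(o^{2} + \frac{o \left(1 + o\right)}{12 + o}\right) + \left(10 + 4 o\right) = 10 + o^{2} + 4 o + \frac{o \left(1 + o\right)}{12 + o}$)
$\sqrt{-423601 + r{\left(-706 \right)}} = \sqrt{-423601 + \frac{120 + \left(-706\right)^{3} + 17 \left(-706\right)^{2} + 59 \left(-706\right)}{12 - 706}} = \sqrt{-423601 + \frac{120 - 351895816 + 17 \cdot 498436 - 41654}{-694}} = \sqrt{-423601 - \frac{120 - 351895816 + 8473412 - 41654}{694}} = \sqrt{-423601 - - \frac{171731969}{347}} = \sqrt{-423601 + \frac{171731969}{347}} = \sqrt{\frac{24742422}{347}} = \frac{9 \sqrt{105995314}}{347}$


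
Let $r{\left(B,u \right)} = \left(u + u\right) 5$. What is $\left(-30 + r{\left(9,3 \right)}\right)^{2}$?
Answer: $0$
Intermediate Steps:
$r{\left(B,u \right)} = 10 u$ ($r{\left(B,u \right)} = 2 u 5 = 10 u$)
$\left(-30 + r{\left(9,3 \right)}\right)^{2} = \left(-30 + 10 \cdot 3\right)^{2} = \left(-30 + 30\right)^{2} = 0^{2} = 0$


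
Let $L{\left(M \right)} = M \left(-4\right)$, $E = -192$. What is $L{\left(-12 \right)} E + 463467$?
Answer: $454251$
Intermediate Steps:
$L{\left(M \right)} = - 4 M$
$L{\left(-12 \right)} E + 463467 = \left(-4\right) \left(-12\right) \left(-192\right) + 463467 = 48 \left(-192\right) + 463467 = -9216 + 463467 = 454251$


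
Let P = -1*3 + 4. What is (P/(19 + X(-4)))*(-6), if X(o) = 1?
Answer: -3/10 ≈ -0.30000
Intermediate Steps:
P = 1 (P = -3 + 4 = 1)
(P/(19 + X(-4)))*(-6) = (1/(19 + 1))*(-6) = (1/20)*(-6) = -3/10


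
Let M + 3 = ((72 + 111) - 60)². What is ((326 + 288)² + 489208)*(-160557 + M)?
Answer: -125972913924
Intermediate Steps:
M = 15126 (M = -3 + ((72 + 111) - 60)² = -3 + (183 - 60)² = -3 + 123² = -3 + 15129 = 15126)
((326 + 288)² + 489208)*(-160557 + M) = ((326 + 288)² + 489208)*(-160557 + 15126) = (614² + 489208)*(-145431) = (376996 + 489208)*(-145431) = 866204*(-145431) = -125972913924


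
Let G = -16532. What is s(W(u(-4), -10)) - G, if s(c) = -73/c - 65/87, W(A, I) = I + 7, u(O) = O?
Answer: 480112/29 ≈ 16556.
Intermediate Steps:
W(A, I) = 7 + I
s(c) = -65/87 - 73/c (s(c) = -73/c - 65*1/87 = -73/c - 65/87 = -65/87 - 73/c)
s(W(u(-4), -10)) - G = (-65/87 - 73/(7 - 10)) - 1*(-16532) = (-65/87 - 73/(-3)) + 16532 = (-65/87 - 73*(-⅓)) + 16532 = (-65/87 + 73/3) + 16532 = 684/29 + 16532 = 480112/29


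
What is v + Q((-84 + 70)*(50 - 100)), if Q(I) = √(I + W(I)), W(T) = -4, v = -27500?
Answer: -27500 + 2*√174 ≈ -27474.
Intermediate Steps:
Q(I) = √(-4 + I) (Q(I) = √(I - 4) = √(-4 + I))
v + Q((-84 + 70)*(50 - 100)) = -27500 + √(-4 + (-84 + 70)*(50 - 100)) = -27500 + √(-4 - 14*(-50)) = -27500 + √(-4 + 700) = -27500 + √696 = -27500 + 2*√174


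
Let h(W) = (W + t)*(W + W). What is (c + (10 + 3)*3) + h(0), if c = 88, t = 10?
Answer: 127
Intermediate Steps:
h(W) = 2*W*(10 + W) (h(W) = (W + 10)*(W + W) = (10 + W)*(2*W) = 2*W*(10 + W))
(c + (10 + 3)*3) + h(0) = (88 + (10 + 3)*3) + 2*0*(10 + 0) = (88 + 13*3) + 2*0*10 = (88 + 39) + 0 = 127 + 0 = 127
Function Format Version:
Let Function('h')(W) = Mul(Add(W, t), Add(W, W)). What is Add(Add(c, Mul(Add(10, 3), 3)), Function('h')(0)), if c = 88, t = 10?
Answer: 127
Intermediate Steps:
Function('h')(W) = Mul(2, W, Add(10, W)) (Function('h')(W) = Mul(Add(W, 10), Add(W, W)) = Mul(Add(10, W), Mul(2, W)) = Mul(2, W, Add(10, W)))
Add(Add(c, Mul(Add(10, 3), 3)), Function('h')(0)) = Add(Add(88, Mul(Add(10, 3), 3)), Mul(2, 0, Add(10, 0))) = Add(Add(88, Mul(13, 3)), Mul(2, 0, 10)) = Add(Add(88, 39), 0) = Add(127, 0) = 127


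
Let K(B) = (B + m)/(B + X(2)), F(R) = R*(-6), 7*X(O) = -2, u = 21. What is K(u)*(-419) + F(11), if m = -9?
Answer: -44766/145 ≈ -308.73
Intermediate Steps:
X(O) = -2/7 (X(O) = (1/7)*(-2) = -2/7)
F(R) = -6*R
K(B) = (-9 + B)/(-2/7 + B) (K(B) = (B - 9)/(B - 2/7) = (-9 + B)/(-2/7 + B))
K(u)*(-419) + F(11) = (7*(-9 + 21)/(-2 + 7*21))*(-419) - 6*11 = (7*12/(-2 + 147))*(-419) - 66 = (7*12/145)*(-419) - 66 = (7*(1/145)*12)*(-419) - 66 = (84/145)*(-419) - 66 = -35196/145 - 66 = -44766/145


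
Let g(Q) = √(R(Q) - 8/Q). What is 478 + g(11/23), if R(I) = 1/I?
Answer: 478 + I*√1771/11 ≈ 478.0 + 3.8257*I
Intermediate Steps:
g(Q) = √7*√(-1/Q) (g(Q) = √(1/Q - 8/Q) = √(-7/Q) = √7*√(-1/Q))
478 + g(11/23) = 478 + √7*√(-1/(11/23)) = 478 + √7*√(-1/(11*(1/23))) = 478 + √7*√(-1/11/23) = 478 + √7*√(-1*23/11) = 478 + √7*√(-23/11) = 478 + √7*(I*√253/11) = 478 + I*√1771/11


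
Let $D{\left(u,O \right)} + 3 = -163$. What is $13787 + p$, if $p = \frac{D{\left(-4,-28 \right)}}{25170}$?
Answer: $\frac{173509312}{12585} \approx 13787.0$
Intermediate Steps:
$D{\left(u,O \right)} = -166$ ($D{\left(u,O \right)} = -3 - 163 = -166$)
$p = - \frac{83}{12585}$ ($p = - \frac{166}{25170} = \left(-166\right) \frac{1}{25170} = - \frac{83}{12585} \approx -0.0065951$)
$13787 + p = 13787 - \frac{83}{12585} = \frac{173509312}{12585}$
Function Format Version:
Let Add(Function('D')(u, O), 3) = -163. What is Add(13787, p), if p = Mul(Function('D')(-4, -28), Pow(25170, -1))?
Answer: Rational(173509312, 12585) ≈ 13787.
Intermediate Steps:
Function('D')(u, O) = -166 (Function('D')(u, O) = Add(-3, -163) = -166)
p = Rational(-83, 12585) (p = Mul(-166, Pow(25170, -1)) = Mul(-166, Rational(1, 25170)) = Rational(-83, 12585) ≈ -0.0065951)
Add(13787, p) = Add(13787, Rational(-83, 12585)) = Rational(173509312, 12585)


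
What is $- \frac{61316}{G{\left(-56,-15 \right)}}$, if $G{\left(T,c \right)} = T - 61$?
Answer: $\frac{61316}{117} \approx 524.07$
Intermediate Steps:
$G{\left(T,c \right)} = -61 + T$
$- \frac{61316}{G{\left(-56,-15 \right)}} = - \frac{61316}{-61 - 56} = - \frac{61316}{-117} = \left(-61316\right) \left(- \frac{1}{117}\right) = \frac{61316}{117}$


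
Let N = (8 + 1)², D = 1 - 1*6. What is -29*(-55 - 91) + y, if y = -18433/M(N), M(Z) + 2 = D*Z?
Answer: 1741671/407 ≈ 4279.3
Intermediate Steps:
D = -5 (D = 1 - 6 = -5)
N = 81 (N = 9² = 81)
M(Z) = -2 - 5*Z
y = 18433/407 (y = -18433/(-2 - 5*81) = -18433/(-2 - 405) = -18433/(-407) = -18433*(-1/407) = 18433/407 ≈ 45.290)
-29*(-55 - 91) + y = -29*(-55 - 91) + 18433/407 = -29*(-146) + 18433/407 = 4234 + 18433/407 = 1741671/407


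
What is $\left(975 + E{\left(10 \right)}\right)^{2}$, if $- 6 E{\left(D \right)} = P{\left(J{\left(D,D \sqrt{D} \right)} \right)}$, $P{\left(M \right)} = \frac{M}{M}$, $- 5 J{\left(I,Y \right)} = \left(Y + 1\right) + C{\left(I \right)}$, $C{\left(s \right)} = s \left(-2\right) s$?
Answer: $\frac{34210801}{36} \approx 9.503 \cdot 10^{5}$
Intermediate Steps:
$C{\left(s \right)} = - 2 s^{2}$ ($C{\left(s \right)} = - 2 s s = - 2 s^{2}$)
$J{\left(I,Y \right)} = - \frac{1}{5} - \frac{Y}{5} + \frac{2 I^{2}}{5}$ ($J{\left(I,Y \right)} = - \frac{\left(Y + 1\right) - 2 I^{2}}{5} = - \frac{\left(1 + Y\right) - 2 I^{2}}{5} = - \frac{1 + Y - 2 I^{2}}{5} = - \frac{1}{5} - \frac{Y}{5} + \frac{2 I^{2}}{5}$)
$P{\left(M \right)} = 1$
$E{\left(D \right)} = - \frac{1}{6}$ ($E{\left(D \right)} = \left(- \frac{1}{6}\right) 1 = - \frac{1}{6}$)
$\left(975 + E{\left(10 \right)}\right)^{2} = \left(975 - \frac{1}{6}\right)^{2} = \left(\frac{5849}{6}\right)^{2} = \frac{34210801}{36}$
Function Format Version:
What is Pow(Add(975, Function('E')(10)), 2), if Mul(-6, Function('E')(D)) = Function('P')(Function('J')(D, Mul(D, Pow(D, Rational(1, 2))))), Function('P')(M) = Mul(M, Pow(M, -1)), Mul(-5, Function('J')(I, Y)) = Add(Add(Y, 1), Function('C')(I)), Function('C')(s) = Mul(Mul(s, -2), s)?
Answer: Rational(34210801, 36) ≈ 9.5030e+5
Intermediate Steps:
Function('C')(s) = Mul(-2, Pow(s, 2)) (Function('C')(s) = Mul(Mul(-2, s), s) = Mul(-2, Pow(s, 2)))
Function('J')(I, Y) = Add(Rational(-1, 5), Mul(Rational(-1, 5), Y), Mul(Rational(2, 5), Pow(I, 2))) (Function('J')(I, Y) = Mul(Rational(-1, 5), Add(Add(Y, 1), Mul(-2, Pow(I, 2)))) = Mul(Rational(-1, 5), Add(Add(1, Y), Mul(-2, Pow(I, 2)))) = Mul(Rational(-1, 5), Add(1, Y, Mul(-2, Pow(I, 2)))) = Add(Rational(-1, 5), Mul(Rational(-1, 5), Y), Mul(Rational(2, 5), Pow(I, 2))))
Function('P')(M) = 1
Function('E')(D) = Rational(-1, 6) (Function('E')(D) = Mul(Rational(-1, 6), 1) = Rational(-1, 6))
Pow(Add(975, Function('E')(10)), 2) = Pow(Add(975, Rational(-1, 6)), 2) = Pow(Rational(5849, 6), 2) = Rational(34210801, 36)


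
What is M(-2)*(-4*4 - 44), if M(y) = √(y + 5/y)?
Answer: -90*I*√2 ≈ -127.28*I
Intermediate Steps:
M(-2)*(-4*4 - 44) = √(-2 + 5/(-2))*(-4*4 - 44) = √(-2 + 5*(-½))*(-16 - 44) = √(-2 - 5/2)*(-60) = √(-9/2)*(-60) = (3*I*√2/2)*(-60) = -90*I*√2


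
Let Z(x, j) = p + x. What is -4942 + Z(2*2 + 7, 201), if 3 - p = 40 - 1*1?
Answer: -4967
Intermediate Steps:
p = -36 (p = 3 - (40 - 1*1) = 3 - (40 - 1) = 3 - 1*39 = 3 - 39 = -36)
Z(x, j) = -36 + x
-4942 + Z(2*2 + 7, 201) = -4942 + (-36 + (2*2 + 7)) = -4942 + (-36 + (4 + 7)) = -4942 + (-36 + 11) = -4942 - 25 = -4967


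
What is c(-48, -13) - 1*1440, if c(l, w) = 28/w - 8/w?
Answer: -18740/13 ≈ -1441.5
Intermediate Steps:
c(l, w) = 20/w
c(-48, -13) - 1*1440 = 20/(-13) - 1*1440 = 20*(-1/13) - 1440 = -20/13 - 1440 = -18740/13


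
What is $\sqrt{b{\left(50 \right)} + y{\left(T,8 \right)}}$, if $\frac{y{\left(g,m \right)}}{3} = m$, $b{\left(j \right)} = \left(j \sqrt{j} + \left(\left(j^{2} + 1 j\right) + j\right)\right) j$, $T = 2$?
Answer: $2 \sqrt{32506 + 3125 \sqrt{2}} \approx 384.32$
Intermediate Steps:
$b{\left(j \right)} = j \left(j^{2} + j^{\frac{3}{2}} + 2 j\right)$ ($b{\left(j \right)} = \left(j^{\frac{3}{2}} + \left(\left(j^{2} + j\right) + j\right)\right) j = \left(j^{\frac{3}{2}} + \left(\left(j + j^{2}\right) + j\right)\right) j = \left(j^{\frac{3}{2}} + \left(j^{2} + 2 j\right)\right) j = \left(j^{2} + j^{\frac{3}{2}} + 2 j\right) j = j \left(j^{2} + j^{\frac{3}{2}} + 2 j\right)$)
$y{\left(g,m \right)} = 3 m$
$\sqrt{b{\left(50 \right)} + y{\left(T,8 \right)}} = \sqrt{\left(50^{3} + 50^{\frac{5}{2}} + 2 \cdot 50^{2}\right) + 3 \cdot 8} = \sqrt{\left(125000 + 12500 \sqrt{2} + 2 \cdot 2500\right) + 24} = \sqrt{\left(125000 + 12500 \sqrt{2} + 5000\right) + 24} = \sqrt{\left(130000 + 12500 \sqrt{2}\right) + 24} = \sqrt{130024 + 12500 \sqrt{2}}$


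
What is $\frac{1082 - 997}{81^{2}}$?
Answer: $\frac{85}{6561} \approx 0.012955$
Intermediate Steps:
$\frac{1082 - 997}{81^{2}} = \frac{85}{6561}$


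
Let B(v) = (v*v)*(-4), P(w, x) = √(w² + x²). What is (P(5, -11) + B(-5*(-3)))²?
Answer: (900 - √146)² ≈ 7.8840e+5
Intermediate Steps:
B(v) = -4*v² (B(v) = v²*(-4) = -4*v²)
(P(5, -11) + B(-5*(-3)))² = (√(5² + (-11)²) - 4*(-5*(-3))²)² = (√(25 + 121) - 4*15²)² = (√146 - 4*225)² = (√146 - 900)² = (-900 + √146)²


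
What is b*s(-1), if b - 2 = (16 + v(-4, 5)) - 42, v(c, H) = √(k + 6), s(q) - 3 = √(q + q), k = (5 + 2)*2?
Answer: -2*(3 + I*√2)*(12 - √5) ≈ -58.584 - 27.617*I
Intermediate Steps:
k = 14 (k = 7*2 = 14)
s(q) = 3 + √2*√q (s(q) = 3 + √(q + q) = 3 + √(2*q) = 3 + √2*√q)
v(c, H) = 2*√5 (v(c, H) = √(14 + 6) = √20 = 2*√5)
b = -24 + 2*√5 (b = 2 + ((16 + 2*√5) - 42) = 2 + (-26 + 2*√5) = -24 + 2*√5 ≈ -19.528)
b*s(-1) = (-24 + 2*√5)*(3 + √2*√(-1)) = (-24 + 2*√5)*(3 + √2*I) = (-24 + 2*√5)*(3 + I*√2)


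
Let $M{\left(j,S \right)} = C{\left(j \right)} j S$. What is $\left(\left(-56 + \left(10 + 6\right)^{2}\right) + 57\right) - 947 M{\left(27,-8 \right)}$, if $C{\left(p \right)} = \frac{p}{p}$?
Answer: $204809$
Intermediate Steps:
$C{\left(p \right)} = 1$
$M{\left(j,S \right)} = S j$ ($M{\left(j,S \right)} = 1 j S = j S = S j$)
$\left(\left(-56 + \left(10 + 6\right)^{2}\right) + 57\right) - 947 M{\left(27,-8 \right)} = \left(\left(-56 + \left(10 + 6\right)^{2}\right) + 57\right) - 947 \left(\left(-8\right) 27\right) = \left(\left(-56 + 16^{2}\right) + 57\right) - -204552 = \left(\left(-56 + 256\right) + 57\right) + 204552 = \left(200 + 57\right) + 204552 = 257 + 204552 = 204809$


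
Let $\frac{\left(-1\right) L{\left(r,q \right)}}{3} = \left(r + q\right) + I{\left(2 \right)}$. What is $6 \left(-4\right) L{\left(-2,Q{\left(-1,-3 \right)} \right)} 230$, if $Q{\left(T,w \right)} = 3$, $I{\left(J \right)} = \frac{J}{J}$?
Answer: $33120$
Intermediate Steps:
$I{\left(J \right)} = 1$
$L{\left(r,q \right)} = -3 - 3 q - 3 r$ ($L{\left(r,q \right)} = - 3 \left(\left(r + q\right) + 1\right) = - 3 \left(\left(q + r\right) + 1\right) = - 3 \left(1 + q + r\right) = -3 - 3 q - 3 r$)
$6 \left(-4\right) L{\left(-2,Q{\left(-1,-3 \right)} \right)} 230 = 6 \left(-4\right) \left(-3 - 9 - -6\right) 230 = - 24 \left(-3 - 9 + 6\right) 230 = \left(-24\right) \left(-6\right) 230 = 144 \cdot 230 = 33120$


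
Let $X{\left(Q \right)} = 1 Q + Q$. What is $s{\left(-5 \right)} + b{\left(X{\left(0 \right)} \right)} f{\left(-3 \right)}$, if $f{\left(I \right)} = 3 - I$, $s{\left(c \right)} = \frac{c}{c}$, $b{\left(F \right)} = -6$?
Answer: $-35$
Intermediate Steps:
$X{\left(Q \right)} = 2 Q$ ($X{\left(Q \right)} = Q + Q = 2 Q$)
$s{\left(c \right)} = 1$
$s{\left(-5 \right)} + b{\left(X{\left(0 \right)} \right)} f{\left(-3 \right)} = 1 - 6 \left(3 - -3\right) = 1 - 6 \left(3 + 3\right) = 1 - 36 = -35$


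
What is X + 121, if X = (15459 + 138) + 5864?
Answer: 21582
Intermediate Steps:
X = 21461 (X = 15597 + 5864 = 21461)
X + 121 = 21461 + 121 = 21582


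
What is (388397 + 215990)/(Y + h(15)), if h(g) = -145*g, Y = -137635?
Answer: -604387/139810 ≈ -4.3229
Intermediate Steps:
(388397 + 215990)/(Y + h(15)) = (388397 + 215990)/(-137635 - 145*15) = 604387/(-137635 - 2175) = 604387/(-139810) = 604387*(-1/139810) = -604387/139810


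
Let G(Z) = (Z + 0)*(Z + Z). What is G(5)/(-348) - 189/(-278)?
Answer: 6484/12093 ≈ 0.53618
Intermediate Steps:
G(Z) = 2*Z² (G(Z) = Z*(2*Z) = 2*Z²)
G(5)/(-348) - 189/(-278) = (2*5²)/(-348) - 189/(-278) = (2*25)*(-1/348) - 189*(-1/278) = 50*(-1/348) + 189/278 = -25/174 + 189/278 = 6484/12093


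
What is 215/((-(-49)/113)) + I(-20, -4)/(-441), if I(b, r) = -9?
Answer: 24296/49 ≈ 495.84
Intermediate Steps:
215/((-(-49)/113)) + I(-20, -4)/(-441) = 215/((-(-49)/113)) - 9/(-441) = 215/((-(-49)/113)) - 9*(-1/441) = 215/((-1*(-49/113))) + 1/49 = 215/(49/113) + 1/49 = 215*(113/49) + 1/49 = 24295/49 + 1/49 = 24296/49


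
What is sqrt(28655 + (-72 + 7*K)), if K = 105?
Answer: sqrt(29318) ≈ 171.23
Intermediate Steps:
sqrt(28655 + (-72 + 7*K)) = sqrt(28655 + (-72 + 7*105)) = sqrt(28655 + (-72 + 735)) = sqrt(28655 + 663) = sqrt(29318)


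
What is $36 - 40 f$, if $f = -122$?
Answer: $4916$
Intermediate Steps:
$36 - 40 f = 36 - -4880 = 36 + 4880 = 4916$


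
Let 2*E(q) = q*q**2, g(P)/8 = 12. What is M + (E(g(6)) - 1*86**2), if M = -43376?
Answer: 391596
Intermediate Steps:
g(P) = 96 (g(P) = 8*12 = 96)
E(q) = q**3/2 (E(q) = (q*q**2)/2 = q**3/2)
M + (E(g(6)) - 1*86**2) = -43376 + ((1/2)*96**3 - 1*86**2) = -43376 + ((1/2)*884736 - 1*7396) = -43376 + (442368 - 7396) = -43376 + 434972 = 391596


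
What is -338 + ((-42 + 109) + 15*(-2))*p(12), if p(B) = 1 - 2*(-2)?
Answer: -153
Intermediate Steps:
p(B) = 5 (p(B) = 1 + 4 = 5)
-338 + ((-42 + 109) + 15*(-2))*p(12) = -338 + ((-42 + 109) + 15*(-2))*5 = -338 + (67 - 30)*5 = -338 + 37*5 = -338 + 185 = -153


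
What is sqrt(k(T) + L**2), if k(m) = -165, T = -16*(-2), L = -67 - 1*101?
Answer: sqrt(28059) ≈ 167.51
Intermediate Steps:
L = -168 (L = -67 - 101 = -168)
T = 32
sqrt(k(T) + L**2) = sqrt(-165 + (-168)**2) = sqrt(-165 + 28224) = sqrt(28059)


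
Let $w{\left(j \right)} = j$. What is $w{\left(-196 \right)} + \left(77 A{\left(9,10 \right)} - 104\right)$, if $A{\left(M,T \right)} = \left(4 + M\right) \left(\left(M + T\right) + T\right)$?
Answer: $28729$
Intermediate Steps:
$A{\left(M,T \right)} = \left(4 + M\right) \left(M + 2 T\right)$
$w{\left(-196 \right)} + \left(77 A{\left(9,10 \right)} - 104\right) = -196 - \left(104 - 77 \left(9^{2} + 4 \cdot 9 + 8 \cdot 10 + 2 \cdot 9 \cdot 10\right)\right) = -196 - \left(104 - 77 \left(81 + 36 + 80 + 180\right)\right) = -196 + \left(77 \cdot 377 - 104\right) = -196 + \left(29029 - 104\right) = -196 + 28925 = 28729$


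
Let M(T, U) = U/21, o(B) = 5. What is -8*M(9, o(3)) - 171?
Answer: -3631/21 ≈ -172.90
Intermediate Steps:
M(T, U) = U/21 (M(T, U) = U*(1/21) = U/21)
-8*M(9, o(3)) - 171 = -8*5/21 - 171 = -40/21 - 171 = -3631/21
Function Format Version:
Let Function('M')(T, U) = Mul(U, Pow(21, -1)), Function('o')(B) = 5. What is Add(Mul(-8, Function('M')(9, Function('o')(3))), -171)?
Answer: Rational(-3631, 21) ≈ -172.90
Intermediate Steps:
Function('M')(T, U) = Mul(Rational(1, 21), U) (Function('M')(T, U) = Mul(U, Rational(1, 21)) = Mul(Rational(1, 21), U))
Add(Mul(-8, Function('M')(9, Function('o')(3))), -171) = Add(Mul(-8, Mul(Rational(1, 21), 5)), -171) = Add(Mul(-8, Rational(5, 21)), -171) = Add(Rational(-40, 21), -171) = Rational(-3631, 21)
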